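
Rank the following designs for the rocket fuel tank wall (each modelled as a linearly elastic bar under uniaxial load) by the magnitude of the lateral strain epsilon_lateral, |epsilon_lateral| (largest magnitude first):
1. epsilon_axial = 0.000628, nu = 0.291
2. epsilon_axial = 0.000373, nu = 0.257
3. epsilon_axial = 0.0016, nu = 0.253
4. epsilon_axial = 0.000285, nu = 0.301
Model: a linearly elastic bar under uniaxial load, so epsilon_lateral = -nu·epsilon_axial (SI units).
  Case 1: epsilon_lateral = -(0.291 × 0.000628) = -0.0001827
  Case 2: epsilon_lateral = -(0.257 × 0.000373) = -9.586 × 10⁻⁵
  Case 3: epsilon_lateral = -(0.253 × 0.0016) = -0.0004048
  Case 4: epsilon_lateral = -(0.301 × 0.000285) = -8.578 × 10⁻⁵
Ordering by |epsilon_lateral|: 0.0004048 (case 3) > 0.0001827 (case 1) > 9.586 × 10⁻⁵ (case 2) > 8.578 × 10⁻⁵ (case 4)
Final answer: 3, 1, 2, 4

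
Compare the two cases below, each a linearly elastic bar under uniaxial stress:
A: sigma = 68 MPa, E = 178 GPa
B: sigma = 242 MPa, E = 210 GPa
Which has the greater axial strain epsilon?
Model: a linearly elastic bar under uniaxial stress, so epsilon = sigma / E (SI units).
  A: epsilon = (6.8 × 10⁷) / (1.78 × 10¹¹) = 0.000382
  B: epsilon = (2.42 × 10⁸) / (2.1 × 10¹¹) = 0.001152
0.001152 > 0.000382, so B is larger.
Final answer: B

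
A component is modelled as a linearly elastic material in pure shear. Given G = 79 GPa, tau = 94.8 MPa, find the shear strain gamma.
Model: a linearly elastic material in pure shear, so tau = G·gamma.
Solve for gamma: gamma = tau / G.
Convert to SI units:
  G = 79 GPa = 7.9 × 10¹⁰ Pa
  tau = 94.8 MPa = 9.48 × 10⁷ Pa
Substitute:
  gamma = (9.48 × 10⁷) / (7.9 × 10¹⁰)
  gamma = 0.0012
Final answer: gamma = 0.0012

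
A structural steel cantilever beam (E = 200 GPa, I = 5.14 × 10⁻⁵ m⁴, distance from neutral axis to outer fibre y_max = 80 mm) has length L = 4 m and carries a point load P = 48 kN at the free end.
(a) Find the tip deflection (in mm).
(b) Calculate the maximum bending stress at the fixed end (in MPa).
(a) Tip deflection of a cantilever with an end point load: δ = P·L^3 / (3·E·I). Convert P = 48 kN = 48000 N, E = 200 GPa = 2 × 10¹¹ Pa.
  δ = (48000 × 4^3) / (3 × (2 × 10¹¹) × (5.14 × 10⁻⁵)) = 0.09961 m = 99.61 mm
(b) Maximum bending moment at the fixed end: M = P·L = 48000 × 4 = 192000 N·m. Convert y_max = 80 mm = 0.08 m.
  σ = M·y_max / I = (192000 × 0.08) / (5.14 × 10⁻⁵) = 2.988 × 10⁸ Pa = 298.8 MPa
Final answer: (a) δ = 99.61 mm, (b) σ = 298.8 MPa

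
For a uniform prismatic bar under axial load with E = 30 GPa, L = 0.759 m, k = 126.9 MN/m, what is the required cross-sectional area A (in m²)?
Model: a uniform prismatic bar under axial load, so k = (A·E) / L.
Solve for A: A = (k·L) / E.
Convert to SI units:
  E = 30 GPa = 3 × 10¹⁰ Pa
  k = 126.9 MN/m = 1.269 × 10⁸ N/m
Substitute:
  A = ((1.269 × 10⁸) × 0.759) / (3 × 10¹⁰)
  A = 0.003211 m²
Final answer: A = 0.003211 m²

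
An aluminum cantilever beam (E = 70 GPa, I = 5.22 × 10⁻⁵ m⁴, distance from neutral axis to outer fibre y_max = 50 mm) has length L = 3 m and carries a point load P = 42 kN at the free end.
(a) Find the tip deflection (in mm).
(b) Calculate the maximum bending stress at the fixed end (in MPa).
(a) Tip deflection of a cantilever with an end point load: δ = P·L^3 / (3·E·I). Convert P = 42 kN = 42000 N, E = 70 GPa = 7 × 10¹⁰ Pa.
  δ = (42000 × 3^3) / (3 × (7 × 10¹⁰) × (5.22 × 10⁻⁵)) = 0.1034 m = 103.4 mm
(b) Maximum bending moment at the fixed end: M = P·L = 42000 × 3 = 126000 N·m. Convert y_max = 50 mm = 0.05 m.
  σ = M·y_max / I = (126000 × 0.05) / (5.22 × 10⁻⁵) = 1.207 × 10⁸ Pa = 120.7 MPa
Final answer: (a) δ = 103.4 mm, (b) σ = 120.7 MPa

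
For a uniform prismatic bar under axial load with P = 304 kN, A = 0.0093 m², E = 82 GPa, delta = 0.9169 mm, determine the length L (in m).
Model: a uniform prismatic bar under axial load, so delta = (P·L) / (A·E).
Solve for L: L = (delta·A·E) / P.
Convert to SI units:
  P = 304 kN = 304000 N
  E = 82 GPa = 8.2 × 10¹⁰ Pa
  delta = 0.9169 mm = 0.0009169 m
Substitute:
  L = (0.0009169 × 0.0093 × (8.2 × 10¹⁰)) / 304000
  L = 2.3 m
Final answer: L = 2.3 m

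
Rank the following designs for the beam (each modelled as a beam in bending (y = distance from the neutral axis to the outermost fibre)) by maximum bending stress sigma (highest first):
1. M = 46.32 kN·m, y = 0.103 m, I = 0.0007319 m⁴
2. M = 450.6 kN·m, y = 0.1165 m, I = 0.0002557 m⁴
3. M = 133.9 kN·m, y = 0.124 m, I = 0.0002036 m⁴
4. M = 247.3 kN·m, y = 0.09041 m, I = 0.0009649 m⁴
Model: a beam in bending (y = distance from the neutral axis to the outermost fibre), so sigma = (M·y) / I (SI units).
  Case 1: sigma = (46320 × 0.103) / 0.0007319 = 6.519 × 10⁶ Pa = 6.519 MPa
  Case 2: sigma = (450600 × 0.1165) / 0.0002557 = 2.053 × 10⁸ Pa = 205.3 MPa
  Case 3: sigma = (133900 × 0.124) / 0.0002036 = 8.155 × 10⁷ Pa = 81.55 MPa
  Case 4: sigma = (247300 × 0.09041) / 0.0009649 = 2.317 × 10⁷ Pa = 23.17 MPa
Ordering: 205.3 MPa (case 2) > 81.55 MPa (case 3) > 23.17 MPa (case 4) > 6.519 MPa (case 1)
Final answer: 2, 3, 4, 1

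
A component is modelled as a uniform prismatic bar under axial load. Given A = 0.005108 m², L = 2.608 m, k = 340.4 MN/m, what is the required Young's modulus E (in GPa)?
Model: a uniform prismatic bar under axial load, so k = (A·E) / L.
Solve for E: E = (k·L) / A.
Convert to SI units:
  k = 340.4 MN/m = 3.404 × 10⁸ N/m
Substitute:
  E = ((3.404 × 10⁸) × 2.608) / 0.005108
  E = 1.738 × 10¹¹ Pa
Convert: E = 1.738 × 10¹¹ Pa = 173.8 GPa
Final answer: E = 173.8 GPa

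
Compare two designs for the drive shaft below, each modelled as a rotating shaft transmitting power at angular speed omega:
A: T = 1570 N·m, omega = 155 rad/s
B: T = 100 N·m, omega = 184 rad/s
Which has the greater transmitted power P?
Model: a rotating shaft transmitting power at angular speed omega, so P = T·omega (SI units).
  A: P = 1570 × 155 = 243400 W = 243.4 kW
  B: P = 100 × 184 = 18400 W = 18.4 kW
243.4 kW > 18.4 kW, so A is larger.
Final answer: A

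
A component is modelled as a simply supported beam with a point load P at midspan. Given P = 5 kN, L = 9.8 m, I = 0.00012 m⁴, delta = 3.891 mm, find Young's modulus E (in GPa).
Model: a simply supported beam with a point load P at midspan, so delta = (P·L^3) / (48·E·I).
Solve for E: E = (P·L^3) / (48·delta·I).
Convert to SI units:
  P = 5 kN = 5000 N
  delta = 3.891 mm = 0.003891 m
Substitute:
  E = (5000 × 9.8^3) / (48 × 0.003891 × 0.00012)
  E = 2.1 × 10¹¹ Pa
Convert: E = 2.1 × 10¹¹ Pa = 210 GPa
Final answer: E = 210 GPa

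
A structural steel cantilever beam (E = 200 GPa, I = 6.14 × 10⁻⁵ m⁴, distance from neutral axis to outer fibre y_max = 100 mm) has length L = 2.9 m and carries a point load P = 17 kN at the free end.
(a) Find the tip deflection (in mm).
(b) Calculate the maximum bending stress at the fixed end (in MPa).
(a) Tip deflection of a cantilever with an end point load: δ = P·L^3 / (3·E·I). Convert P = 17 kN = 17000 N, E = 200 GPa = 2 × 10¹¹ Pa.
  δ = (17000 × 2.9^3) / (3 × (2 × 10¹¹) × (6.14 × 10⁻⁵)) = 0.01125 m = 11.25 mm
(b) Maximum bending moment at the fixed end: M = P·L = 17000 × 2.9 = 49300 N·m. Convert y_max = 100 mm = 0.1 m.
  σ = M·y_max / I = (49300 × 0.1) / (6.14 × 10⁻⁵) = 8.029 × 10⁷ Pa = 80.29 MPa
Final answer: (a) δ = 11.25 mm, (b) σ = 80.29 MPa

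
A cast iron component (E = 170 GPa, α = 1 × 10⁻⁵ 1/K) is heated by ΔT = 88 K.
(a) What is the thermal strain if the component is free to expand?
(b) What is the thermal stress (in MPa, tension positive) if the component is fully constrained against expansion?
(a) Free thermal strain ε_th = α·ΔT = (1 × 10⁻⁵) × 88 = 0.00088
(b) Fully constrained, the expansion is suppressed, so σ = -E·α·ΔT. Convert E = 170 GPa = 1.7 × 10¹¹ Pa.
  σ = -(1.7 × 10¹¹) × (1 × 10⁻⁵) × 88 = -1.496 × 10⁸ Pa = -149.6 MPa (compressive)
Final answer: (a) ε_th = 0.00088, (b) σ = -149.6 MPa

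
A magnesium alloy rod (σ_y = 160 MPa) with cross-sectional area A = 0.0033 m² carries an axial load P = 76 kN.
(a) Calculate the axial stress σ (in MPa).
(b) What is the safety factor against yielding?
(a) Axial stress σ = P/A. Convert P = 76 kN = 76000 N.
  σ = 76000 / 0.0033 = 2.303 × 10⁷ Pa = 23.03 MPa
(b) Safety factor SF = σ_y/σ = 160 / 23.03 = 6.947
Final answer: (a) σ = 23.03 MPa, (b) SF = 6.947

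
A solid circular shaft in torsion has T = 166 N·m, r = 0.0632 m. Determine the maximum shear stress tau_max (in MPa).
Model: a solid circular shaft in torsion, so tau_max = (2·T) / (π·r^3).
Substitute:
  tau_max = (2 × 166) / (π × 0.0632^3)
  tau_max = 418600 Pa
Convert: tau_max = 418600 Pa = 0.4186 MPa
Final answer: tau_max = 0.4186 MPa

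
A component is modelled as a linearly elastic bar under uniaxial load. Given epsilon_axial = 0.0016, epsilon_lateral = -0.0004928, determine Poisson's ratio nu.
Model: a linearly elastic bar under uniaxial load, so epsilon_lateral = -nu·epsilon_axial.
Solve for nu: nu = -epsilon_lateral / epsilon_axial.
Substitute:
  nu = -(-0.0004928) / 0.0016
  nu = 0.308
Final answer: nu = 0.308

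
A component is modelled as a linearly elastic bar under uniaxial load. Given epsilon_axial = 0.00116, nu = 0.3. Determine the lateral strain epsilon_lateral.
Model: a linearly elastic bar under uniaxial load, so epsilon_lateral = -nu·epsilon_axial.
Substitute:
  epsilon_lateral = -(0.3 × 0.00116)
  epsilon_lateral = -0.000348
Final answer: epsilon_lateral = -0.000348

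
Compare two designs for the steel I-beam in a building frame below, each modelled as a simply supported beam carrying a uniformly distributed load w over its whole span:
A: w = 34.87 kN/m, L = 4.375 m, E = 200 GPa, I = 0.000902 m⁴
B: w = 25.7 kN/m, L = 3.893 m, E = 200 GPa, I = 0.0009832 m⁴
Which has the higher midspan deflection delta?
Model: a simply supported beam carrying a uniformly distributed load w over its whole span, so delta = (5·w·L^4) / (384·E·I) (SI units).
  A: delta = (5 × 34870 × 4.375^4) / (384 × (2 × 10¹¹) × 0.000902) = 0.0009221 m = 0.9221 mm
  B: delta = (5 × 25700 × 3.893^4) / (384 × (2 × 10¹¹) × 0.0009832) = 0.0003909 m = 0.3909 mm
0.9221 mm > 0.3909 mm, so A is larger.
Final answer: A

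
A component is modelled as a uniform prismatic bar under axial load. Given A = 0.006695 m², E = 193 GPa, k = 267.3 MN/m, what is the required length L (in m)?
Model: a uniform prismatic bar under axial load, so k = (A·E) / L.
Solve for L: L = (A·E) / k.
Convert to SI units:
  E = 193 GPa = 1.93 × 10¹¹ Pa
  k = 267.3 MN/m = 2.673 × 10⁸ N/m
Substitute:
  L = (0.006695 × (1.93 × 10¹¹)) / (2.673 × 10⁸)
  L = 4.834 m
Final answer: L = 4.834 m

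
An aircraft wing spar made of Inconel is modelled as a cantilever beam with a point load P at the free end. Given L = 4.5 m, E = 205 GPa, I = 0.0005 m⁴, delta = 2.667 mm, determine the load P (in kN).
Model: a cantilever beam with a point load P at the free end, so delta = (P·L^3) / (3·E·I).
Solve for P: P = (3·delta·E·I) / L^3.
Convert to SI units:
  E = 205 GPa = 2.05 × 10¹¹ Pa
  delta = 2.667 mm = 0.002667 m
Substitute:
  P = (3 × 0.002667 × (2.05 × 10¹¹) × 0.0005) / 4.5^3
  P = 9000 N
Convert: P = 9000 N = 9 kN
Final answer: P = 9 kN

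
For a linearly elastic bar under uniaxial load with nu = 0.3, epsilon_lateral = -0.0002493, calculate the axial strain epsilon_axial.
Model: a linearly elastic bar under uniaxial load, so epsilon_lateral = -nu·epsilon_axial.
Solve for epsilon_axial: epsilon_axial = -epsilon_lateral / nu.
Substitute:
  epsilon_axial = -(-0.0002493) / 0.3
  epsilon_axial = 0.000831
Final answer: epsilon_axial = 0.000831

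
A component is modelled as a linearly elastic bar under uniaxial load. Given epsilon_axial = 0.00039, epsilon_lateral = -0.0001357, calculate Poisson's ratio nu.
Model: a linearly elastic bar under uniaxial load, so epsilon_lateral = -nu·epsilon_axial.
Solve for nu: nu = -epsilon_lateral / epsilon_axial.
Substitute:
  nu = -(-0.0001357) / 0.00039
  nu = 0.3479
Final answer: nu = 0.3479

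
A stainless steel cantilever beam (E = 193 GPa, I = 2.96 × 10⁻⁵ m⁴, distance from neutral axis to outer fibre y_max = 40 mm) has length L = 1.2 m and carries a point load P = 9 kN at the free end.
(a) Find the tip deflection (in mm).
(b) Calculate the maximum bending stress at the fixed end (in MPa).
(a) Tip deflection of a cantilever with an end point load: δ = P·L^3 / (3·E·I). Convert P = 9 kN = 9000 N, E = 193 GPa = 1.93 × 10¹¹ Pa.
  δ = (9000 × 1.2^3) / (3 × (1.93 × 10¹¹) × (2.96 × 10⁻⁵)) = 0.0009074 m = 0.9074 mm
(b) Maximum bending moment at the fixed end: M = P·L = 9000 × 1.2 = 10800 N·m. Convert y_max = 40 mm = 0.04 m.
  σ = M·y_max / I = (10800 × 0.04) / (2.96 × 10⁻⁵) = 1.459 × 10⁷ Pa = 14.59 MPa
Final answer: (a) δ = 0.9074 mm, (b) σ = 14.59 MPa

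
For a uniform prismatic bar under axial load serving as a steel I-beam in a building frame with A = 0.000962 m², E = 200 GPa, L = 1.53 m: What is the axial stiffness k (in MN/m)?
Model: a uniform prismatic bar under axial load, so k = (A·E) / L.
Convert to SI units:
  E = 200 GPa = 2 × 10¹¹ Pa
Substitute:
  k = (0.000962 × (2 × 10¹¹)) / 1.53
  k = 1.258 × 10⁸ N/m
Convert: k = 1.258 × 10⁸ N/m = 125.8 MN/m
Final answer: k = 125.8 MN/m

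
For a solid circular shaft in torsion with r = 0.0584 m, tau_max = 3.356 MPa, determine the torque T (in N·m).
Model: a solid circular shaft in torsion, so tau_max = (2·T) / (π·r^3).
Solve for T: T = (π·tau_max·r^3) / 2.
Convert to SI units:
  tau_max = 3.356 MPa = 3.356 × 10⁶ Pa
Substitute:
  T = (π × (3.356 × 10⁶) × 0.0584^3) / 2
  T = 1050 N·m
Final answer: T = 1050 N·m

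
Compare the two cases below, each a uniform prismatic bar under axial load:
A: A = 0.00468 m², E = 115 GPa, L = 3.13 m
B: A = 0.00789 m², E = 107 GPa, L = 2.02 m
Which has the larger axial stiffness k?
Model: a uniform prismatic bar under axial load, so k = (A·E) / L (SI units).
  A: k = (0.00468 × (1.15 × 10¹¹)) / 3.13 = 1.719 × 10⁸ N/m = 171.9 MN/m
  B: k = (0.00789 × (1.07 × 10¹¹)) / 2.02 = 4.179 × 10⁸ N/m = 417.9 MN/m
417.9 MN/m > 171.9 MN/m, so B is larger.
Final answer: B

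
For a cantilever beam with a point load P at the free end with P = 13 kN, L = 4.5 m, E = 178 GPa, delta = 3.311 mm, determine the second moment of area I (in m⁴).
Model: a cantilever beam with a point load P at the free end, so delta = (P·L^3) / (3·E·I).
Solve for I: I = (P·L^3) / (3·delta·E).
Convert to SI units:
  P = 13 kN = 13000 N
  E = 178 GPa = 1.78 × 10¹¹ Pa
  delta = 3.311 mm = 0.003311 m
Substitute:
  I = (13000 × 4.5^3) / (3 × 0.003311 × (1.78 × 10¹¹))
  I = 0.00067 m⁴
Final answer: I = 0.00067 m⁴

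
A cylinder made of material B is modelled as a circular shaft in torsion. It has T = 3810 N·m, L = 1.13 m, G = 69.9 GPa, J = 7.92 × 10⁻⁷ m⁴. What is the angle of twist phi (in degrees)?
Model: a circular shaft in torsion, so phi = (T·L) / (G·J).
Convert to SI units:
  G = 69.9 GPa = 6.99 × 10¹⁰ Pa
Substitute:
  phi = (3810 × 1.13) / ((6.99 × 10¹⁰) × (7.92 × 10⁻⁷))
  phi = 0.07777 rad
Convert to degrees: phi = 0.07777 × 180/π = 4.456°
Final answer: phi = 4.456°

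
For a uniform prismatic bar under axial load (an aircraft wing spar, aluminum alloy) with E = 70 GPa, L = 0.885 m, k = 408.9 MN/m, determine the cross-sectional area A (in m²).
Model: a uniform prismatic bar under axial load, so k = (A·E) / L.
Solve for A: A = (k·L) / E.
Convert to SI units:
  E = 70 GPa = 7 × 10¹⁰ Pa
  k = 408.9 MN/m = 4.089 × 10⁸ N/m
Substitute:
  A = ((4.089 × 10⁸) × 0.885) / (7 × 10¹⁰)
  A = 0.00517 m²
Final answer: A = 0.00517 m²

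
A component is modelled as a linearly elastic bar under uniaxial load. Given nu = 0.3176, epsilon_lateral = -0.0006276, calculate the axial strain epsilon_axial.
Model: a linearly elastic bar under uniaxial load, so epsilon_lateral = -nu·epsilon_axial.
Solve for epsilon_axial: epsilon_axial = -epsilon_lateral / nu.
Substitute:
  epsilon_axial = -(-0.0006276) / 0.3176
  epsilon_axial = 0.001976
Final answer: epsilon_axial = 0.001976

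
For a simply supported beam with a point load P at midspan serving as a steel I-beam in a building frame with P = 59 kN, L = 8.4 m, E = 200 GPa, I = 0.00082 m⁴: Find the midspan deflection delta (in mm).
Model: a simply supported beam with a point load P at midspan, so delta = (P·L^3) / (48·E·I).
Convert to SI units:
  P = 59 kN = 59000 N
  E = 200 GPa = 2 × 10¹¹ Pa
Substitute:
  delta = (59000 × 8.4^3) / (48 × (2 × 10¹¹) × 0.00082)
  delta = 0.004442 m
Convert: delta = 0.004442 m = 4.442 mm
Final answer: delta = 4.442 mm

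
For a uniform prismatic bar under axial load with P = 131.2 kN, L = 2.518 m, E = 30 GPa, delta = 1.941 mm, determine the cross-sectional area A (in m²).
Model: a uniform prismatic bar under axial load, so delta = (P·L) / (A·E).
Solve for A: A = (P·L) / (delta·E).
Convert to SI units:
  P = 131.2 kN = 131200 N
  E = 30 GPa = 3 × 10¹⁰ Pa
  delta = 1.941 mm = 0.001941 m
Substitute:
  A = (131200 × 2.518) / (0.001941 × (3 × 10¹⁰))
  A = 0.005673 m²
Final answer: A = 0.005673 m²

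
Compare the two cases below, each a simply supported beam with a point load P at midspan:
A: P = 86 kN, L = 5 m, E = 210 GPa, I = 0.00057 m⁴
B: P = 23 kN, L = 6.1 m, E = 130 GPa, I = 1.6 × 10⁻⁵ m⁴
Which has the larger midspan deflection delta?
Model: a simply supported beam with a point load P at midspan, so delta = (P·L^3) / (48·E·I) (SI units).
  A: delta = (86000 × 5^3) / (48 × (2.1 × 10¹¹) × 0.00057) = 0.001871 m = 1.871 mm
  B: delta = (23000 × 6.1^3) / (48 × (1.3 × 10¹¹) × (1.6 × 10⁻⁵)) = 0.05229 m = 52.29 mm
52.29 mm > 1.871 mm, so B is larger.
Final answer: B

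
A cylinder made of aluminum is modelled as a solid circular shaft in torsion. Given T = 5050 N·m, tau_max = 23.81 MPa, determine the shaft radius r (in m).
Model: a solid circular shaft in torsion, so tau_max = (2·T) / (π·r^3).
Solve for r: r = ((2·T) / (π·tau_max))^(1/3).
Convert to SI units:
  tau_max = 23.81 MPa = 2.381 × 10⁷ Pa
Substitute:
  r = ((2 × 5050) / (π × (2.381 × 10⁷)))^(1/3)
  r = 0.0513 m
Final answer: r = 0.0513 m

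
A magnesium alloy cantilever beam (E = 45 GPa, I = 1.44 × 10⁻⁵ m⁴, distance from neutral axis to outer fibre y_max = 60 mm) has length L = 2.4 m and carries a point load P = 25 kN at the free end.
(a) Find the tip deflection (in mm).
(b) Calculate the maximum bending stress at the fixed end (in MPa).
(a) Tip deflection of a cantilever with an end point load: δ = P·L^3 / (3·E·I). Convert P = 25 kN = 25000 N, E = 45 GPa = 4.5 × 10¹⁰ Pa.
  δ = (25000 × 2.4^3) / (3 × (4.5 × 10¹⁰) × (1.44 × 10⁻⁵)) = 0.1778 m = 177.8 mm
(b) Maximum bending moment at the fixed end: M = P·L = 25000 × 2.4 = 60000 N·m. Convert y_max = 60 mm = 0.06 m.
  σ = M·y_max / I = (60000 × 0.06) / (1.44 × 10⁻⁵) = 2.5 × 10⁸ Pa = 250 MPa
Final answer: (a) δ = 177.8 mm, (b) σ = 250 MPa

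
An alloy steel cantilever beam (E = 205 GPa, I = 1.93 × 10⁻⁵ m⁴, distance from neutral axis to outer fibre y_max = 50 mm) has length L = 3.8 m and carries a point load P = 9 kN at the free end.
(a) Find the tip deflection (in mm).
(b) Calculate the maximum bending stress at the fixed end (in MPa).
(a) Tip deflection of a cantilever with an end point load: δ = P·L^3 / (3·E·I). Convert P = 9 kN = 9000 N, E = 205 GPa = 2.05 × 10¹¹ Pa.
  δ = (9000 × 3.8^3) / (3 × (2.05 × 10¹¹) × (1.93 × 10⁻⁵)) = 0.04161 m = 41.61 mm
(b) Maximum bending moment at the fixed end: M = P·L = 9000 × 3.8 = 34200 N·m. Convert y_max = 50 mm = 0.05 m.
  σ = M·y_max / I = (34200 × 0.05) / (1.93 × 10⁻⁵) = 8.86 × 10⁷ Pa = 88.6 MPa
Final answer: (a) δ = 41.61 mm, (b) σ = 88.6 MPa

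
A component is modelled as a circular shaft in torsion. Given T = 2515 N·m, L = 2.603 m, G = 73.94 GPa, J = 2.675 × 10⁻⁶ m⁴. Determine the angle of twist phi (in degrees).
Model: a circular shaft in torsion, so phi = (T·L) / (G·J).
Convert to SI units:
  G = 73.94 GPa = 7.394 × 10¹⁰ Pa
Substitute:
  phi = (2515 × 2.603) / ((7.394 × 10¹⁰) × (2.675 × 10⁻⁶))
  phi = 0.0331 rad
Convert to degrees: phi = 0.0331 × 180/π = 1.896°
Final answer: phi = 1.896°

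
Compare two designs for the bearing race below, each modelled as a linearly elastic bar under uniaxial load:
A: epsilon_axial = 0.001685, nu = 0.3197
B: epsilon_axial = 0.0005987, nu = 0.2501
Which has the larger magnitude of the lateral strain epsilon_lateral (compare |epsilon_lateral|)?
Model: a linearly elastic bar under uniaxial load, so epsilon_lateral = -nu·epsilon_axial (SI units).
  A: epsilon_lateral = -(0.3197 × 0.001685) = -0.0005387
  B: epsilon_lateral = -(0.2501 × 0.0005987) = -0.0001497
|epsilon_lateral|: A = 0.0005387, B = 0.0001497, so A is larger in magnitude.
Final answer: A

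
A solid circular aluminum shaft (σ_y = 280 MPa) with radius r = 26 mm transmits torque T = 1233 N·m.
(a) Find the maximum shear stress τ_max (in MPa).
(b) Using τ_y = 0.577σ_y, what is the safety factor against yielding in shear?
(a) For a solid circular shaft, τ_max = T·r/J with J = π·r^4/2, i.e. τ_max = 2·T / (π·r^3). Convert r = 26 mm = 0.026 m.
  τ_max = (2 × 1233) / (π × 0.026^3) = 4.466 × 10⁷ Pa = 44.66 MPa
(b) τ_y = 0.577 × 280 = 161.56 MPa
  SF = τ_y/τ_max = 161.56 / 44.66 = 3.618
Final answer: (a) τ_max = 44.66 MPa, (b) SF = 3.618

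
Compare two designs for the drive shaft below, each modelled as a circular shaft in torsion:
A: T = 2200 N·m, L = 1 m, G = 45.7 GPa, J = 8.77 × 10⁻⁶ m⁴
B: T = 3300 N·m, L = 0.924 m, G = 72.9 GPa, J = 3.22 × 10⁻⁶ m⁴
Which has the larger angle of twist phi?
Model: a circular shaft in torsion, so phi = (T·L) / (G·J) (SI units).
  A: phi = (2200 × 1) / ((4.57 × 10¹⁰) × (8.77 × 10⁻⁶)) = 0.005489 rad = 0.3145°
  B: phi = (3300 × 0.924) / ((7.29 × 10¹⁰) × (3.22 × 10⁻⁶)) = 0.01299 rad = 0.7443°
0.7443° > 0.3145°, so B is larger.
Final answer: B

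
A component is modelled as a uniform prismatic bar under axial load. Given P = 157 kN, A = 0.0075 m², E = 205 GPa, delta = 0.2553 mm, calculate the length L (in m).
Model: a uniform prismatic bar under axial load, so delta = (P·L) / (A·E).
Solve for L: L = (delta·A·E) / P.
Convert to SI units:
  P = 157 kN = 157000 N
  E = 205 GPa = 2.05 × 10¹¹ Pa
  delta = 0.2553 mm = 0.0002553 m
Substitute:
  L = (0.0002553 × 0.0075 × (2.05 × 10¹¹)) / 157000
  L = 2.5 m
Final answer: L = 2.5 m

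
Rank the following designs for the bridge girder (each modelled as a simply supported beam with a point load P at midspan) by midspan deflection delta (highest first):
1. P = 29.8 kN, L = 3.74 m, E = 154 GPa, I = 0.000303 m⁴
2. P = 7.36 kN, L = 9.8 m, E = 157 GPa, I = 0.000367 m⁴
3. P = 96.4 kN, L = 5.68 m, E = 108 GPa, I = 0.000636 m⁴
Model: a simply supported beam with a point load P at midspan, so delta = (P·L^3) / (48·E·I) (SI units).
  Case 1: delta = (29800 × 3.74^3) / (48 × (1.54 × 10¹¹) × 0.000303) = 0.000696 m = 0.696 mm
  Case 2: delta = (7360 × 9.8^3) / (48 × (1.57 × 10¹¹) × 0.000367) = 0.002505 m = 2.505 mm
  Case 3: delta = (96400 × 5.68^3) / (48 × (1.08 × 10¹¹) × 0.000636) = 0.005358 m = 5.358 mm
Ordering: 5.358 mm (case 3) > 2.505 mm (case 2) > 0.696 mm (case 1)
Final answer: 3, 2, 1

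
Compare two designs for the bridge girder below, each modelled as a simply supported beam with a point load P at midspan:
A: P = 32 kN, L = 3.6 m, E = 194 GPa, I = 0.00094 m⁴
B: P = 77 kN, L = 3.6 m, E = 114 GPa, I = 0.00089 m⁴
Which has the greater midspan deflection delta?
Model: a simply supported beam with a point load P at midspan, so delta = (P·L^3) / (48·E·I) (SI units).
  A: delta = (32000 × 3.6^3) / (48 × (1.94 × 10¹¹) × 0.00094) = 0.0001706 m = 0.1706 mm
  B: delta = (77000 × 3.6^3) / (48 × (1.14 × 10¹¹) × 0.00089) = 0.0007377 m = 0.7377 mm
0.7377 mm > 0.1706 mm, so B is larger.
Final answer: B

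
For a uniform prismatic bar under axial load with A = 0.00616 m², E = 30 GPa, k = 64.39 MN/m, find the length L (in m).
Model: a uniform prismatic bar under axial load, so k = (A·E) / L.
Solve for L: L = (A·E) / k.
Convert to SI units:
  E = 30 GPa = 3 × 10¹⁰ Pa
  k = 64.39 MN/m = 6.439 × 10⁷ N/m
Substitute:
  L = (0.00616 × (3 × 10¹⁰)) / (6.439 × 10⁷)
  L = 2.87 m
Final answer: L = 2.87 m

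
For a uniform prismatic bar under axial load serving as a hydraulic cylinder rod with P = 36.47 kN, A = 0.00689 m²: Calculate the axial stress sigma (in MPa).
Model: a uniform prismatic bar under axial load, so sigma = P / A.
Convert to SI units:
  P = 36.47 kN = 36470 N
Substitute:
  sigma = 36470 / 0.00689
  sigma = 5.293 × 10⁶ Pa
Convert: sigma = 5.293 × 10⁶ Pa = 5.293 MPa
Final answer: sigma = 5.293 MPa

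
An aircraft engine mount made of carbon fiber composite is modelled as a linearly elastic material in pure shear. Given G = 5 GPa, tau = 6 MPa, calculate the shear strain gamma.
Model: a linearly elastic material in pure shear, so tau = G·gamma.
Solve for gamma: gamma = tau / G.
Convert to SI units:
  G = 5 GPa = 5 × 10⁹ Pa
  tau = 6 MPa = 6 × 10⁶ Pa
Substitute:
  gamma = (6 × 10⁶) / (5 × 10⁹)
  gamma = 0.0012
Final answer: gamma = 0.0012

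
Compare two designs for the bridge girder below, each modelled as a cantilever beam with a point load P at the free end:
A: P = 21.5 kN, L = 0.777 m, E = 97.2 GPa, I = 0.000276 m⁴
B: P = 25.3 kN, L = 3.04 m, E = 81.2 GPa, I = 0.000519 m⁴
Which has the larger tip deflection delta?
Model: a cantilever beam with a point load P at the free end, so delta = (P·L^3) / (3·E·I) (SI units).
  A: delta = (21500 × 0.777^3) / (3 × (9.72 × 10¹⁰) × 0.000276) = 0.0001253 m = 0.1253 mm
  B: delta = (25300 × 3.04^3) / (3 × (8.12 × 10¹⁰) × 0.000519) = 0.005622 m = 5.622 mm
5.622 mm > 0.1253 mm, so B is larger.
Final answer: B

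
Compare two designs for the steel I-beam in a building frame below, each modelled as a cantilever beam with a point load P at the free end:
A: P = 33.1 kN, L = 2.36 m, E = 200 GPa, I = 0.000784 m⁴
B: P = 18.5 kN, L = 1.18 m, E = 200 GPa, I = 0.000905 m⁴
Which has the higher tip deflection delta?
Model: a cantilever beam with a point load P at the free end, so delta = (P·L^3) / (3·E·I) (SI units).
  A: delta = (33100 × 2.36^3) / (3 × (2 × 10¹¹) × 0.000784) = 0.0009249 m = 0.9249 mm
  B: delta = (18500 × 1.18^3) / (3 × (2 × 10¹¹) × 0.000905) = 5.598 × 10⁻⁵ m = 0.05598 mm
0.9249 mm > 0.05598 mm, so A is larger.
Final answer: A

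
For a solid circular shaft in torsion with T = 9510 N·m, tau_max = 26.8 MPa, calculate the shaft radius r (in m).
Model: a solid circular shaft in torsion, so tau_max = (2·T) / (π·r^3).
Solve for r: r = ((2·T) / (π·tau_max))^(1/3).
Convert to SI units:
  tau_max = 26.8 MPa = 2.68 × 10⁷ Pa
Substitute:
  r = ((2 × 9510) / (π × (2.68 × 10⁷)))^(1/3)
  r = 0.0609 m
Final answer: r = 0.0609 m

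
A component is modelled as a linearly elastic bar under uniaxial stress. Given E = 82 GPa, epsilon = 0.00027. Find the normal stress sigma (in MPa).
Model: a linearly elastic bar under uniaxial stress, so sigma = E·epsilon.
Convert to SI units:
  E = 82 GPa = 8.2 × 10¹⁰ Pa
Substitute:
  sigma = (8.2 × 10¹⁰) × 0.00027
  sigma = 2.214 × 10⁷ Pa
Convert: sigma = 2.214 × 10⁷ Pa = 22.14 MPa
Final answer: sigma = 22.14 MPa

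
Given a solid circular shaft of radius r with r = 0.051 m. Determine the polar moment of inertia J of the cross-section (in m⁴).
Model: a solid circular shaft of radius r, so J = (π·r^4) / 2.
Substitute:
  J = (π × 0.051^4) / 2
  J = 1.063 × 10⁻⁵ m⁴
Final answer: J = 1.063 × 10⁻⁵ m⁴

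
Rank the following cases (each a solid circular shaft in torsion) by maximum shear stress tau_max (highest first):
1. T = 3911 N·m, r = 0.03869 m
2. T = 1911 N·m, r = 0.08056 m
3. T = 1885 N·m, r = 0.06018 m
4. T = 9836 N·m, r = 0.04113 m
Model: a solid circular shaft in torsion, so tau_max = (2·T) / (π·r^3) (SI units).
  Case 1: tau_max = (2 × 3911) / (π × 0.03869^3) = 4.299 × 10⁷ Pa = 42.99 MPa
  Case 2: tau_max = (2 × 1911) / (π × 0.08056^3) = 2.327 × 10⁶ Pa = 2.327 MPa
  Case 3: tau_max = (2 × 1885) / (π × 0.06018^3) = 5.506 × 10⁶ Pa = 5.506 MPa
  Case 4: tau_max = (2 × 9836) / (π × 0.04113^3) = 9 × 10⁷ Pa = 90 MPa
Ordering: 90 MPa (case 4) > 42.99 MPa (case 1) > 5.506 MPa (case 3) > 2.327 MPa (case 2)
Final answer: 4, 1, 3, 2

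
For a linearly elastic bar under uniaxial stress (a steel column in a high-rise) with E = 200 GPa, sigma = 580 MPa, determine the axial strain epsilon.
Model: a linearly elastic bar under uniaxial stress, so sigma = E·epsilon.
Solve for epsilon: epsilon = sigma / E.
Convert to SI units:
  E = 200 GPa = 2 × 10¹¹ Pa
  sigma = 580 MPa = 5.8 × 10⁸ Pa
Substitute:
  epsilon = (5.8 × 10⁸) / (2 × 10¹¹)
  epsilon = 0.0029
Final answer: epsilon = 0.0029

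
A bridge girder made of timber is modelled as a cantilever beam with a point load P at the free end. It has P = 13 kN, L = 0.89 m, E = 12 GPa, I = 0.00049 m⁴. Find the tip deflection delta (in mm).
Model: a cantilever beam with a point load P at the free end, so delta = (P·L^3) / (3·E·I).
Convert to SI units:
  P = 13 kN = 13000 N
  E = 12 GPa = 1.2 × 10¹⁰ Pa
Substitute:
  delta = (13000 × 0.89^3) / (3 × (1.2 × 10¹⁰) × 0.00049)
  delta = 0.0005195 m
Convert: delta = 0.0005195 m = 0.5195 mm
Final answer: delta = 0.5195 mm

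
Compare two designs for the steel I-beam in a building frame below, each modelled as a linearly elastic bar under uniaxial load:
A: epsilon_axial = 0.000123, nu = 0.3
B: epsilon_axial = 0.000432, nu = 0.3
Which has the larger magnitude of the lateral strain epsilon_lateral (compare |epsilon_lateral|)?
Model: a linearly elastic bar under uniaxial load, so epsilon_lateral = -nu·epsilon_axial (SI units).
  A: epsilon_lateral = -(0.3 × 0.000123) = -3.69 × 10⁻⁵
  B: epsilon_lateral = -(0.3 × 0.000432) = -0.0001296
|epsilon_lateral|: A = 3.69 × 10⁻⁵, B = 0.0001296, so B is larger in magnitude.
Final answer: B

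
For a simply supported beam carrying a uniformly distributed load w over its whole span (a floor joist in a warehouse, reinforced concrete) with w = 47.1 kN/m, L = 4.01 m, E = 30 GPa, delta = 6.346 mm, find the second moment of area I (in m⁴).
Model: a simply supported beam carrying a uniformly distributed load w over its whole span, so delta = (5·w·L^4) / (384·E·I).
Solve for I: I = (5·w·L^4) / (384·delta·E).
Convert to SI units:
  w = 47.1 kN/m = 47100 N/m
  E = 30 GPa = 3 × 10¹⁰ Pa
  delta = 6.346 mm = 0.006346 m
Substitute:
  I = (5 × 47100 × 4.01^4) / (384 × 0.006346 × (3 × 10¹⁰))
  I = 0.0008329 m⁴
Final answer: I = 0.0008329 m⁴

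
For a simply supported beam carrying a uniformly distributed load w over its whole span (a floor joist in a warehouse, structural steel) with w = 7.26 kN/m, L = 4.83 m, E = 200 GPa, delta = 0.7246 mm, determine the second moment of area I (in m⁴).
Model: a simply supported beam carrying a uniformly distributed load w over its whole span, so delta = (5·w·L^4) / (384·E·I).
Solve for I: I = (5·w·L^4) / (384·delta·E).
Convert to SI units:
  w = 7.26 kN/m = 7260 N/m
  E = 200 GPa = 2 × 10¹¹ Pa
  delta = 0.7246 mm = 0.0007246 m
Substitute:
  I = (5 × 7260 × 4.83^4) / (384 × 0.0007246 × (2 × 10¹¹))
  I = 0.000355 m⁴
Final answer: I = 0.000355 m⁴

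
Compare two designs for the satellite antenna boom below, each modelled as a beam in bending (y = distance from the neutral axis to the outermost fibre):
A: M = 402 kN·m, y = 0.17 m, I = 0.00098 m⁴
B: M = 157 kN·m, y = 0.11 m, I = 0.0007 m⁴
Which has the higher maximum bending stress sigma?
Model: a beam in bending (y = distance from the neutral axis to the outermost fibre), so sigma = (M·y) / I (SI units).
  A: sigma = (402000 × 0.17) / 0.00098 = 6.973 × 10⁷ Pa = 69.73 MPa
  B: sigma = (157000 × 0.11) / 0.0007 = 2.467 × 10⁷ Pa = 24.67 MPa
69.73 MPa > 24.67 MPa, so A is larger.
Final answer: A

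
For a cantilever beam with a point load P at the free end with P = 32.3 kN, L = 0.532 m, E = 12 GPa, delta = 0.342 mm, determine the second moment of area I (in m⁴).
Model: a cantilever beam with a point load P at the free end, so delta = (P·L^3) / (3·E·I).
Solve for I: I = (P·L^3) / (3·delta·E).
Convert to SI units:
  P = 32.3 kN = 32300 N
  E = 12 GPa = 1.2 × 10¹⁰ Pa
  delta = 0.342 mm = 0.000342 m
Substitute:
  I = (32300 × 0.532^3) / (3 × 0.000342 × (1.2 × 10¹⁰))
  I = 0.000395 m⁴
Final answer: I = 0.000395 m⁴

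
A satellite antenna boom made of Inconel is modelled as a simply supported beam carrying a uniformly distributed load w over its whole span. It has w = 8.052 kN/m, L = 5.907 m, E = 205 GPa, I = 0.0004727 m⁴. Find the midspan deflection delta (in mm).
Model: a simply supported beam carrying a uniformly distributed load w over its whole span, so delta = (5·w·L^4) / (384·E·I).
Convert to SI units:
  w = 8.052 kN/m = 8052 N/m
  E = 205 GPa = 2.05 × 10¹¹ Pa
Substitute:
  delta = (5 × 8052 × 5.907^4) / (384 × (2.05 × 10¹¹) × 0.0004727)
  delta = 0.001317 m
Convert: delta = 0.001317 m = 1.317 mm
Final answer: delta = 1.317 mm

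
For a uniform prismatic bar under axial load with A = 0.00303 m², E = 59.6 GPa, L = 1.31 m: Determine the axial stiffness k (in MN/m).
Model: a uniform prismatic bar under axial load, so k = (A·E) / L.
Convert to SI units:
  E = 59.6 GPa = 5.96 × 10¹⁰ Pa
Substitute:
  k = (0.00303 × (5.96 × 10¹⁰)) / 1.31
  k = 1.379 × 10⁸ N/m
Convert: k = 1.379 × 10⁸ N/m = 137.9 MN/m
Final answer: k = 137.9 MN/m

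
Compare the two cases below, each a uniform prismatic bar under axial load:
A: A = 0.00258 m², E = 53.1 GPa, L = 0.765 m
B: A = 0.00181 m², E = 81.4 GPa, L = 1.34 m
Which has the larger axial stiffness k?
Model: a uniform prismatic bar under axial load, so k = (A·E) / L (SI units).
  A: k = (0.00258 × (5.31 × 10¹⁰)) / 0.765 = 1.791 × 10⁸ N/m = 179.1 MN/m
  B: k = (0.00181 × (8.14 × 10¹⁰)) / 1.34 = 1.1 × 10⁸ N/m = 110 MN/m
179.1 MN/m > 110 MN/m, so A is larger.
Final answer: A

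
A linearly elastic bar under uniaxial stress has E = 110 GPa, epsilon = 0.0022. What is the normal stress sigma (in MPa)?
Model: a linearly elastic bar under uniaxial stress, so sigma = E·epsilon.
Convert to SI units:
  E = 110 GPa = 1.1 × 10¹¹ Pa
Substitute:
  sigma = (1.1 × 10¹¹) × 0.0022
  sigma = 2.42 × 10⁸ Pa
Convert: sigma = 2.42 × 10⁸ Pa = 242 MPa
Final answer: sigma = 242 MPa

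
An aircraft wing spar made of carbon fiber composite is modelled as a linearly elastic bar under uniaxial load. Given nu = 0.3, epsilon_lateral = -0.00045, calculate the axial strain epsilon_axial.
Model: a linearly elastic bar under uniaxial load, so epsilon_lateral = -nu·epsilon_axial.
Solve for epsilon_axial: epsilon_axial = -epsilon_lateral / nu.
Substitute:
  epsilon_axial = -(-0.00045) / 0.3
  epsilon_axial = 0.0015
Final answer: epsilon_axial = 0.0015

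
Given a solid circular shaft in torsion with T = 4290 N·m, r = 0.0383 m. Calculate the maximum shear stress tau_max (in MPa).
Model: a solid circular shaft in torsion, so tau_max = (2·T) / (π·r^3).
Substitute:
  tau_max = (2 × 4290) / (π × 0.0383^3)
  tau_max = 4.861 × 10⁷ Pa
Convert: tau_max = 4.861 × 10⁷ Pa = 48.61 MPa
Final answer: tau_max = 48.61 MPa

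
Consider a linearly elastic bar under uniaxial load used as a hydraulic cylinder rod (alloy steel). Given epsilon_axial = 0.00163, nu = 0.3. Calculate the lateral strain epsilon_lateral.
Model: a linearly elastic bar under uniaxial load, so epsilon_lateral = -nu·epsilon_axial.
Substitute:
  epsilon_lateral = -(0.3 × 0.00163)
  epsilon_lateral = -0.000489
Final answer: epsilon_lateral = -0.000489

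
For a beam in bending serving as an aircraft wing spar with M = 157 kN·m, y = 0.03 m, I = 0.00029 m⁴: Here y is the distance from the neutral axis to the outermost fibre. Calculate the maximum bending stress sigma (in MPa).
Model: a beam in bending, so sigma = (M·y) / I.
Convert to SI units:
  M = 157 kN·m = 157000 N·m
Substitute:
  sigma = (157000 × 0.03) / 0.00029
  sigma = 1.624 × 10⁷ Pa
Convert: sigma = 1.624 × 10⁷ Pa = 16.24 MPa
Final answer: sigma = 16.24 MPa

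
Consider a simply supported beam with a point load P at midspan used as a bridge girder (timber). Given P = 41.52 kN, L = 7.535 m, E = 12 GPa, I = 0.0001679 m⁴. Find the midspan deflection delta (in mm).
Model: a simply supported beam with a point load P at midspan, so delta = (P·L^3) / (48·E·I).
Convert to SI units:
  P = 41.52 kN = 41520 N
  E = 12 GPa = 1.2 × 10¹⁰ Pa
Substitute:
  delta = (41520 × 7.535^3) / (48 × (1.2 × 10¹⁰) × 0.0001679)
  delta = 0.1837 m
Convert: delta = 0.1837 m = 183.7 mm
Final answer: delta = 183.7 mm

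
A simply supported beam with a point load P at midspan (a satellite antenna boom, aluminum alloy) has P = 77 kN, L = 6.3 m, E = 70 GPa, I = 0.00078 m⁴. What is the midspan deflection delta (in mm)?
Model: a simply supported beam with a point load P at midspan, so delta = (P·L^3) / (48·E·I).
Convert to SI units:
  P = 77 kN = 77000 N
  E = 70 GPa = 7 × 10¹⁰ Pa
Substitute:
  delta = (77000 × 6.3^3) / (48 × (7 × 10¹⁰) × 0.00078)
  delta = 0.007346 m
Convert: delta = 0.007346 m = 7.346 mm
Final answer: delta = 7.346 mm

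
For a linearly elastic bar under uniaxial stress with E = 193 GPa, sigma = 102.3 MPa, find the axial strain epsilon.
Model: a linearly elastic bar under uniaxial stress, so sigma = E·epsilon.
Solve for epsilon: epsilon = sigma / E.
Convert to SI units:
  E = 193 GPa = 1.93 × 10¹¹ Pa
  sigma = 102.3 MPa = 1.023 × 10⁸ Pa
Substitute:
  epsilon = (1.023 × 10⁸) / (1.93 × 10¹¹)
  epsilon = 0.0005301
Final answer: epsilon = 0.0005301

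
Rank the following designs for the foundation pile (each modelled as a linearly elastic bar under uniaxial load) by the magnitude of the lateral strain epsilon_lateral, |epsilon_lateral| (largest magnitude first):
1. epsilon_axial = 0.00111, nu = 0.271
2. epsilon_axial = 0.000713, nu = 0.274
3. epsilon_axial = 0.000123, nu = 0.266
Model: a linearly elastic bar under uniaxial load, so epsilon_lateral = -nu·epsilon_axial (SI units).
  Case 1: epsilon_lateral = -(0.271 × 0.00111) = -0.0003008
  Case 2: epsilon_lateral = -(0.274 × 0.000713) = -0.0001954
  Case 3: epsilon_lateral = -(0.266 × 0.000123) = -3.272 × 10⁻⁵
Ordering by |epsilon_lateral|: 0.0003008 (case 1) > 0.0001954 (case 2) > 3.272 × 10⁻⁵ (case 3)
Final answer: 1, 2, 3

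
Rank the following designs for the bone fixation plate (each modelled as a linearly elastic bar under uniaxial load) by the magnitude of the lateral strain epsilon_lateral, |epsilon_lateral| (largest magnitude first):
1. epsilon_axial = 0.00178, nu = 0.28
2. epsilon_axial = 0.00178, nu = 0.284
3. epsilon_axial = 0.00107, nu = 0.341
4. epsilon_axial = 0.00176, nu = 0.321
Model: a linearly elastic bar under uniaxial load, so epsilon_lateral = -nu·epsilon_axial (SI units).
  Case 1: epsilon_lateral = -(0.28 × 0.00178) = -0.0004984
  Case 2: epsilon_lateral = -(0.284 × 0.00178) = -0.0005055
  Case 3: epsilon_lateral = -(0.341 × 0.00107) = -0.0003649
  Case 4: epsilon_lateral = -(0.321 × 0.00176) = -0.000565
Ordering by |epsilon_lateral|: 0.000565 (case 4) > 0.0005055 (case 2) > 0.0004984 (case 1) > 0.0003649 (case 3)
Final answer: 4, 2, 1, 3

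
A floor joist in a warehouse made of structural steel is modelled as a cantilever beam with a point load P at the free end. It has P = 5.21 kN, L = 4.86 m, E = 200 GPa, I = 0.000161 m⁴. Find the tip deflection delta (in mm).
Model: a cantilever beam with a point load P at the free end, so delta = (P·L^3) / (3·E·I).
Convert to SI units:
  P = 5.21 kN = 5210 N
  E = 200 GPa = 2 × 10¹¹ Pa
Substitute:
  delta = (5210 × 4.86^3) / (3 × (2 × 10¹¹) × 0.000161)
  delta = 0.006191 m
Convert: delta = 0.006191 m = 6.191 mm
Final answer: delta = 6.191 mm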